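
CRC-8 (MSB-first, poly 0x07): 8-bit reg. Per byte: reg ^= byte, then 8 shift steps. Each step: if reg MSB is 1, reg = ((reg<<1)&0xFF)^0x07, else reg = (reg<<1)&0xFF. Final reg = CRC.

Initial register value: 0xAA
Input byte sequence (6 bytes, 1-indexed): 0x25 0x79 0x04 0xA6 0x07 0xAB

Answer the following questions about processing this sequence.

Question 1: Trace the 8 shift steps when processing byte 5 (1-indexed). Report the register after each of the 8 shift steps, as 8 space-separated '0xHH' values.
After byte 1 (0x25): reg=0xA4
After byte 2 (0x79): reg=0x1D
After byte 3 (0x04): reg=0x4F
After byte 4 (0xA6): reg=0x91
Register before byte 5: 0x91
After XOR with byte 0x07: 0x96

Answer: 0x2B 0x56 0xAC 0x5F 0xBE 0x7B 0xF6 0xEB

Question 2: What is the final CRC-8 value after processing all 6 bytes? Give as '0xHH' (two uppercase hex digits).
Answer: 0xC7

Derivation:
After byte 1 (0x25): reg=0xA4
After byte 2 (0x79): reg=0x1D
After byte 3 (0x04): reg=0x4F
After byte 4 (0xA6): reg=0x91
After byte 5 (0x07): reg=0xEB
After byte 6 (0xAB): reg=0xC7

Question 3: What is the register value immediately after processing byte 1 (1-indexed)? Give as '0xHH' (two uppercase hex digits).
After byte 1 (0x25): reg=0xA4

Answer: 0xA4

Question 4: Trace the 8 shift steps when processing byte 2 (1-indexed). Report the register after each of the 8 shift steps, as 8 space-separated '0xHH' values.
After byte 1 (0x25): reg=0xA4
Register before byte 2: 0xA4
After XOR with byte 0x79: 0xDD

Answer: 0xBD 0x7D 0xFA 0xF3 0xE1 0xC5 0x8D 0x1D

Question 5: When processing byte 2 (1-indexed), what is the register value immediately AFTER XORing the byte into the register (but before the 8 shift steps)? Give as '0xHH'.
Register before byte 2: 0xA4
Byte 2: 0x79
0xA4 XOR 0x79 = 0xDD

Answer: 0xDD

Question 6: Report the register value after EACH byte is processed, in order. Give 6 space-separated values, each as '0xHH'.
0xA4 0x1D 0x4F 0x91 0xEB 0xC7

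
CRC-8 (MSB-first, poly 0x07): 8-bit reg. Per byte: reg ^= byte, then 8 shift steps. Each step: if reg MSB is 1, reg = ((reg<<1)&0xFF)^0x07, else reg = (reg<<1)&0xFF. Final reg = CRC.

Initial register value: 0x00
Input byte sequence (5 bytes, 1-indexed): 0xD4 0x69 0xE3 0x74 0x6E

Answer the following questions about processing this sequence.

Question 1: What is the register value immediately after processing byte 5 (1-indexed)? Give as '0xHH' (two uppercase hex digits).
After byte 1 (0xD4): reg=0x22
After byte 2 (0x69): reg=0xF6
After byte 3 (0xE3): reg=0x6B
After byte 4 (0x74): reg=0x5D
After byte 5 (0x6E): reg=0x99

Answer: 0x99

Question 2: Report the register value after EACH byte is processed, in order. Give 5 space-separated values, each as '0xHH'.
0x22 0xF6 0x6B 0x5D 0x99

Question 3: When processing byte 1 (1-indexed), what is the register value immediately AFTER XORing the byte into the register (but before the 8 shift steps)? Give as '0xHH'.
Register before byte 1: 0x00
Byte 1: 0xD4
0x00 XOR 0xD4 = 0xD4

Answer: 0xD4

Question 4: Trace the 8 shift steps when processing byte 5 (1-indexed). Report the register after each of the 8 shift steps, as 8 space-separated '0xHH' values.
After byte 1 (0xD4): reg=0x22
After byte 2 (0x69): reg=0xF6
After byte 3 (0xE3): reg=0x6B
After byte 4 (0x74): reg=0x5D
Register before byte 5: 0x5D
After XOR with byte 0x6E: 0x33

Answer: 0x66 0xCC 0x9F 0x39 0x72 0xE4 0xCF 0x99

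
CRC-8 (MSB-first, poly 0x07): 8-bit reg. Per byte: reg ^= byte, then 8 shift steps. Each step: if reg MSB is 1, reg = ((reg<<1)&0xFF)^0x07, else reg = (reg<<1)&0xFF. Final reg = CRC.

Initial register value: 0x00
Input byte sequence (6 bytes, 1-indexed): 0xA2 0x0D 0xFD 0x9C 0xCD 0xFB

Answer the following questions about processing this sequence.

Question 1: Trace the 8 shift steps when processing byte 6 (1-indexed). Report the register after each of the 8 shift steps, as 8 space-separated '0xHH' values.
Answer: 0x79 0xF2 0xE3 0xC1 0x85 0x0D 0x1A 0x34

Derivation:
After byte 1 (0xA2): reg=0x67
After byte 2 (0x0D): reg=0x11
After byte 3 (0xFD): reg=0x8A
After byte 4 (0x9C): reg=0x62
After byte 5 (0xCD): reg=0x44
Register before byte 6: 0x44
After XOR with byte 0xFB: 0xBF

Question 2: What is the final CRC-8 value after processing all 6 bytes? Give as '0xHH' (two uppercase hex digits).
After byte 1 (0xA2): reg=0x67
After byte 2 (0x0D): reg=0x11
After byte 3 (0xFD): reg=0x8A
After byte 4 (0x9C): reg=0x62
After byte 5 (0xCD): reg=0x44
After byte 6 (0xFB): reg=0x34

Answer: 0x34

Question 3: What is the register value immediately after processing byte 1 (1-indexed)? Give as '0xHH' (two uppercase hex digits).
Answer: 0x67

Derivation:
After byte 1 (0xA2): reg=0x67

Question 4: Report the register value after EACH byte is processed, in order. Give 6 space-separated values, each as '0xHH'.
0x67 0x11 0x8A 0x62 0x44 0x34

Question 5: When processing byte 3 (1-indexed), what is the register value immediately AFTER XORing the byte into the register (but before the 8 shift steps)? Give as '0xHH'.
Answer: 0xEC

Derivation:
Register before byte 3: 0x11
Byte 3: 0xFD
0x11 XOR 0xFD = 0xEC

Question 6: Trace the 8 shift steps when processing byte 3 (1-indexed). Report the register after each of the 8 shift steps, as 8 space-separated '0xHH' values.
After byte 1 (0xA2): reg=0x67
After byte 2 (0x0D): reg=0x11
Register before byte 3: 0x11
After XOR with byte 0xFD: 0xEC

Answer: 0xDF 0xB9 0x75 0xEA 0xD3 0xA1 0x45 0x8A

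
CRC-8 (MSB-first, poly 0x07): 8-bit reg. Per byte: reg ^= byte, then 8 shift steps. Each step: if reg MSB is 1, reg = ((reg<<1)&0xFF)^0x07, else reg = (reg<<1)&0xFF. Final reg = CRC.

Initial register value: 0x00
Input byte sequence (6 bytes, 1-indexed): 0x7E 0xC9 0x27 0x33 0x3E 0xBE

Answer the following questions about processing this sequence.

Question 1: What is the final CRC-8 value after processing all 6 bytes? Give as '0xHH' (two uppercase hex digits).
Answer: 0xA2

Derivation:
After byte 1 (0x7E): reg=0x7D
After byte 2 (0xC9): reg=0x05
After byte 3 (0x27): reg=0xEE
After byte 4 (0x33): reg=0x1D
After byte 5 (0x3E): reg=0xE9
After byte 6 (0xBE): reg=0xA2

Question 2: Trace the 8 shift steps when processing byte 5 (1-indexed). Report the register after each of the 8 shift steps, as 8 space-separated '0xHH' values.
Answer: 0x46 0x8C 0x1F 0x3E 0x7C 0xF8 0xF7 0xE9

Derivation:
After byte 1 (0x7E): reg=0x7D
After byte 2 (0xC9): reg=0x05
After byte 3 (0x27): reg=0xEE
After byte 4 (0x33): reg=0x1D
Register before byte 5: 0x1D
After XOR with byte 0x3E: 0x23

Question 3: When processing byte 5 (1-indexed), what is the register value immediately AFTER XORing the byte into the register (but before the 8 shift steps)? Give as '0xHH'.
Register before byte 5: 0x1D
Byte 5: 0x3E
0x1D XOR 0x3E = 0x23

Answer: 0x23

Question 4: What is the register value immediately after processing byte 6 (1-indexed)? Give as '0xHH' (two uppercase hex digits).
After byte 1 (0x7E): reg=0x7D
After byte 2 (0xC9): reg=0x05
After byte 3 (0x27): reg=0xEE
After byte 4 (0x33): reg=0x1D
After byte 5 (0x3E): reg=0xE9
After byte 6 (0xBE): reg=0xA2

Answer: 0xA2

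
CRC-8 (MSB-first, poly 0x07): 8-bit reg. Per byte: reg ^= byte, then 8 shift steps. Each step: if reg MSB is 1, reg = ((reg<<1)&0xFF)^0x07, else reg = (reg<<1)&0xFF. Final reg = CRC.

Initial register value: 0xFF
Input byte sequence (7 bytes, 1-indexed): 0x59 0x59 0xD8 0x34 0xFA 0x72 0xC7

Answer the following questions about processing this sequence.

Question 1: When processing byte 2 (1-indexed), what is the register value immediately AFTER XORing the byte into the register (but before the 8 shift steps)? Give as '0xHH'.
Register before byte 2: 0x7B
Byte 2: 0x59
0x7B XOR 0x59 = 0x22

Answer: 0x22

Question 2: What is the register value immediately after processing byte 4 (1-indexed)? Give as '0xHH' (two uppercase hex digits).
After byte 1 (0x59): reg=0x7B
After byte 2 (0x59): reg=0xEE
After byte 3 (0xD8): reg=0x82
After byte 4 (0x34): reg=0x0B

Answer: 0x0B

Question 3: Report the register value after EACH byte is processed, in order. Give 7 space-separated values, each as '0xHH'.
0x7B 0xEE 0x82 0x0B 0xD9 0x58 0xD4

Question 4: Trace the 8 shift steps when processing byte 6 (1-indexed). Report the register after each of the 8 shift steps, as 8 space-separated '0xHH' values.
After byte 1 (0x59): reg=0x7B
After byte 2 (0x59): reg=0xEE
After byte 3 (0xD8): reg=0x82
After byte 4 (0x34): reg=0x0B
After byte 5 (0xFA): reg=0xD9
Register before byte 6: 0xD9
After XOR with byte 0x72: 0xAB

Answer: 0x51 0xA2 0x43 0x86 0x0B 0x16 0x2C 0x58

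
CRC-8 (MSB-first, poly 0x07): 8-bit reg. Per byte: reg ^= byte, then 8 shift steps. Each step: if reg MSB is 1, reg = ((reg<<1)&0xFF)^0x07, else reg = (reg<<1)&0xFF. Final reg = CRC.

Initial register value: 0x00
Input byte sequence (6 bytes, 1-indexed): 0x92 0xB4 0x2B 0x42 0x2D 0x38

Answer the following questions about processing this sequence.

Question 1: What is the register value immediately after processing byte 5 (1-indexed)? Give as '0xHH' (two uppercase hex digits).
Answer: 0xBC

Derivation:
After byte 1 (0x92): reg=0xF7
After byte 2 (0xB4): reg=0xCE
After byte 3 (0x2B): reg=0xB5
After byte 4 (0x42): reg=0xCB
After byte 5 (0x2D): reg=0xBC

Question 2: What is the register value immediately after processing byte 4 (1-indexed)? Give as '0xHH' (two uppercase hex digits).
After byte 1 (0x92): reg=0xF7
After byte 2 (0xB4): reg=0xCE
After byte 3 (0x2B): reg=0xB5
After byte 4 (0x42): reg=0xCB

Answer: 0xCB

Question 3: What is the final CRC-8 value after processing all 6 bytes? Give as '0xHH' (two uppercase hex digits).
Answer: 0x95

Derivation:
After byte 1 (0x92): reg=0xF7
After byte 2 (0xB4): reg=0xCE
After byte 3 (0x2B): reg=0xB5
After byte 4 (0x42): reg=0xCB
After byte 5 (0x2D): reg=0xBC
After byte 6 (0x38): reg=0x95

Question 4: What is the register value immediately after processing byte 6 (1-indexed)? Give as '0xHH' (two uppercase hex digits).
After byte 1 (0x92): reg=0xF7
After byte 2 (0xB4): reg=0xCE
After byte 3 (0x2B): reg=0xB5
After byte 4 (0x42): reg=0xCB
After byte 5 (0x2D): reg=0xBC
After byte 6 (0x38): reg=0x95

Answer: 0x95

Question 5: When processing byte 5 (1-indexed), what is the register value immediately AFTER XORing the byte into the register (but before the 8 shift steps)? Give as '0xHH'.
Answer: 0xE6

Derivation:
Register before byte 5: 0xCB
Byte 5: 0x2D
0xCB XOR 0x2D = 0xE6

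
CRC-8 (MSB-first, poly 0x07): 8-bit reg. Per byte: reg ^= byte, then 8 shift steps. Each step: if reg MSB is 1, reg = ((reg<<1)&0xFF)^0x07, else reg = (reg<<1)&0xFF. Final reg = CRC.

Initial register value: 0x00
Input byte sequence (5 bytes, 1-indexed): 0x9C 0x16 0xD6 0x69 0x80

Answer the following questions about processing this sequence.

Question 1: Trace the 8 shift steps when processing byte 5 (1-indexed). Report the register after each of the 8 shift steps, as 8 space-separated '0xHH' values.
Answer: 0x7A 0xF4 0xEF 0xD9 0xB5 0x6D 0xDA 0xB3

Derivation:
After byte 1 (0x9C): reg=0xDD
After byte 2 (0x16): reg=0x7F
After byte 3 (0xD6): reg=0x56
After byte 4 (0x69): reg=0xBD
Register before byte 5: 0xBD
After XOR with byte 0x80: 0x3D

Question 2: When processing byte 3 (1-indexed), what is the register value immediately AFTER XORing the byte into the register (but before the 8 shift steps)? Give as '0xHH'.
Answer: 0xA9

Derivation:
Register before byte 3: 0x7F
Byte 3: 0xD6
0x7F XOR 0xD6 = 0xA9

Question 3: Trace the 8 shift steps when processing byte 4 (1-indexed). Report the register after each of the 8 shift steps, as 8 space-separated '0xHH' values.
Answer: 0x7E 0xFC 0xFF 0xF9 0xF5 0xED 0xDD 0xBD

Derivation:
After byte 1 (0x9C): reg=0xDD
After byte 2 (0x16): reg=0x7F
After byte 3 (0xD6): reg=0x56
Register before byte 4: 0x56
After XOR with byte 0x69: 0x3F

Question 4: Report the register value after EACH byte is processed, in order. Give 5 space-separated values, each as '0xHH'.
0xDD 0x7F 0x56 0xBD 0xB3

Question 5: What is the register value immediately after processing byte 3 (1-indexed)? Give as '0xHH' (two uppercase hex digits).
After byte 1 (0x9C): reg=0xDD
After byte 2 (0x16): reg=0x7F
After byte 3 (0xD6): reg=0x56

Answer: 0x56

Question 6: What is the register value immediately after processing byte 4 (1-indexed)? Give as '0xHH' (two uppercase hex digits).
Answer: 0xBD

Derivation:
After byte 1 (0x9C): reg=0xDD
After byte 2 (0x16): reg=0x7F
After byte 3 (0xD6): reg=0x56
After byte 4 (0x69): reg=0xBD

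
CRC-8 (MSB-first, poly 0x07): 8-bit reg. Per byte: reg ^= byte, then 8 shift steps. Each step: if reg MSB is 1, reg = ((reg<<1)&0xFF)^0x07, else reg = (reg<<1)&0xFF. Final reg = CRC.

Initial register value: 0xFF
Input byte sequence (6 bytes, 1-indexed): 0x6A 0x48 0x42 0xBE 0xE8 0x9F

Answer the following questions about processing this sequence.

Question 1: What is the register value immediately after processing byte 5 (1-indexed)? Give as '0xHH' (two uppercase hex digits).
After byte 1 (0x6A): reg=0xE2
After byte 2 (0x48): reg=0x5F
After byte 3 (0x42): reg=0x53
After byte 4 (0xBE): reg=0x8D
After byte 5 (0xE8): reg=0x3C

Answer: 0x3C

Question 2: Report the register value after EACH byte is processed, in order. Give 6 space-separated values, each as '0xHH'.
0xE2 0x5F 0x53 0x8D 0x3C 0x60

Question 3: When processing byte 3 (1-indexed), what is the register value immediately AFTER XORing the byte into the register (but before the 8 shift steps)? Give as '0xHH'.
Answer: 0x1D

Derivation:
Register before byte 3: 0x5F
Byte 3: 0x42
0x5F XOR 0x42 = 0x1D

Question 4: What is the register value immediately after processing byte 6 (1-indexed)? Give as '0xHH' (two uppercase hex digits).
After byte 1 (0x6A): reg=0xE2
After byte 2 (0x48): reg=0x5F
After byte 3 (0x42): reg=0x53
After byte 4 (0xBE): reg=0x8D
After byte 5 (0xE8): reg=0x3C
After byte 6 (0x9F): reg=0x60

Answer: 0x60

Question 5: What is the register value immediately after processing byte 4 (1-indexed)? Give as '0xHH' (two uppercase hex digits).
After byte 1 (0x6A): reg=0xE2
After byte 2 (0x48): reg=0x5F
After byte 3 (0x42): reg=0x53
After byte 4 (0xBE): reg=0x8D

Answer: 0x8D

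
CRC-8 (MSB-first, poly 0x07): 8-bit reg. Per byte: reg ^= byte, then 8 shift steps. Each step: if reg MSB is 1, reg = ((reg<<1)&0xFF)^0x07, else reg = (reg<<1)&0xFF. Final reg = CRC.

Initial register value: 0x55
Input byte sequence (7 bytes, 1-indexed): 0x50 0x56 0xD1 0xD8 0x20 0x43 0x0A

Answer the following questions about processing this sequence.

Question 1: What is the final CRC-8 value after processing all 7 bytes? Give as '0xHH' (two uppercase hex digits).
After byte 1 (0x50): reg=0x1B
After byte 2 (0x56): reg=0xE4
After byte 3 (0xD1): reg=0x8B
After byte 4 (0xD8): reg=0xBE
After byte 5 (0x20): reg=0xD3
After byte 6 (0x43): reg=0xF9
After byte 7 (0x0A): reg=0xD7

Answer: 0xD7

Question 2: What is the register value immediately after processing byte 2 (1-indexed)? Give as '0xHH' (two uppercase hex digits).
After byte 1 (0x50): reg=0x1B
After byte 2 (0x56): reg=0xE4

Answer: 0xE4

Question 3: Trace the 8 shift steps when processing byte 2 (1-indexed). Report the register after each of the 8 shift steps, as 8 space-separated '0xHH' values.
Answer: 0x9A 0x33 0x66 0xCC 0x9F 0x39 0x72 0xE4

Derivation:
After byte 1 (0x50): reg=0x1B
Register before byte 2: 0x1B
After XOR with byte 0x56: 0x4D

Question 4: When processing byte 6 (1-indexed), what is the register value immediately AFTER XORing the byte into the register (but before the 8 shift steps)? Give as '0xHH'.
Register before byte 6: 0xD3
Byte 6: 0x43
0xD3 XOR 0x43 = 0x90

Answer: 0x90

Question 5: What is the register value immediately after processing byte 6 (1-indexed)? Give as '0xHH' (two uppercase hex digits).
After byte 1 (0x50): reg=0x1B
After byte 2 (0x56): reg=0xE4
After byte 3 (0xD1): reg=0x8B
After byte 4 (0xD8): reg=0xBE
After byte 5 (0x20): reg=0xD3
After byte 6 (0x43): reg=0xF9

Answer: 0xF9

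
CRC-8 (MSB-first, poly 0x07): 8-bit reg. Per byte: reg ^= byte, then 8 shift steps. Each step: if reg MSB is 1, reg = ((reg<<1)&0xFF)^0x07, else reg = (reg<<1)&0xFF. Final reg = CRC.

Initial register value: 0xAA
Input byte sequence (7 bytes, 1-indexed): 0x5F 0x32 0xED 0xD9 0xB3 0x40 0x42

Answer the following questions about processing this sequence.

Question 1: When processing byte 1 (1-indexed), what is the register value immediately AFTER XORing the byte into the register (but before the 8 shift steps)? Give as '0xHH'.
Register before byte 1: 0xAA
Byte 1: 0x5F
0xAA XOR 0x5F = 0xF5

Answer: 0xF5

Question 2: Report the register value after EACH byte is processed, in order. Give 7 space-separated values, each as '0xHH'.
0xC5 0xCB 0xF2 0xD1 0x29 0x18 0x81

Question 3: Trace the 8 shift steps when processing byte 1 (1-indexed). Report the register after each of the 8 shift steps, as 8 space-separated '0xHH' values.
Register before byte 1: 0xAA
After XOR with byte 0x5F: 0xF5

Answer: 0xED 0xDD 0xBD 0x7D 0xFA 0xF3 0xE1 0xC5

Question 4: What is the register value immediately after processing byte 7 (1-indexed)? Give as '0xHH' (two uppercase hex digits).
After byte 1 (0x5F): reg=0xC5
After byte 2 (0x32): reg=0xCB
After byte 3 (0xED): reg=0xF2
After byte 4 (0xD9): reg=0xD1
After byte 5 (0xB3): reg=0x29
After byte 6 (0x40): reg=0x18
After byte 7 (0x42): reg=0x81

Answer: 0x81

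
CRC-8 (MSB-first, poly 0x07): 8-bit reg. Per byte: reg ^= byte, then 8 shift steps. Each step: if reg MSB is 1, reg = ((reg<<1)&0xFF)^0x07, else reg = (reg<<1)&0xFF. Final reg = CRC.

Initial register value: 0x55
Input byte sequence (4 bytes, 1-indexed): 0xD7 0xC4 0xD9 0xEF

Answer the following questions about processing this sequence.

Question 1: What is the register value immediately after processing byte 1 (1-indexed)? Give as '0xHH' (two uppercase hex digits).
After byte 1 (0xD7): reg=0x87

Answer: 0x87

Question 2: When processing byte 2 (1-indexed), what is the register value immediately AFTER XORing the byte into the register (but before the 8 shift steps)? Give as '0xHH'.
Answer: 0x43

Derivation:
Register before byte 2: 0x87
Byte 2: 0xC4
0x87 XOR 0xC4 = 0x43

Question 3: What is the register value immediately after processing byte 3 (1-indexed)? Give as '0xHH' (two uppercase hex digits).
After byte 1 (0xD7): reg=0x87
After byte 2 (0xC4): reg=0xCE
After byte 3 (0xD9): reg=0x65

Answer: 0x65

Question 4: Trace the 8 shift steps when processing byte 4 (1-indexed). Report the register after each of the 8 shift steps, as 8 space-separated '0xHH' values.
After byte 1 (0xD7): reg=0x87
After byte 2 (0xC4): reg=0xCE
After byte 3 (0xD9): reg=0x65
Register before byte 4: 0x65
After XOR with byte 0xEF: 0x8A

Answer: 0x13 0x26 0x4C 0x98 0x37 0x6E 0xDC 0xBF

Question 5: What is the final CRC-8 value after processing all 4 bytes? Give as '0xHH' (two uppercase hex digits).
After byte 1 (0xD7): reg=0x87
After byte 2 (0xC4): reg=0xCE
After byte 3 (0xD9): reg=0x65
After byte 4 (0xEF): reg=0xBF

Answer: 0xBF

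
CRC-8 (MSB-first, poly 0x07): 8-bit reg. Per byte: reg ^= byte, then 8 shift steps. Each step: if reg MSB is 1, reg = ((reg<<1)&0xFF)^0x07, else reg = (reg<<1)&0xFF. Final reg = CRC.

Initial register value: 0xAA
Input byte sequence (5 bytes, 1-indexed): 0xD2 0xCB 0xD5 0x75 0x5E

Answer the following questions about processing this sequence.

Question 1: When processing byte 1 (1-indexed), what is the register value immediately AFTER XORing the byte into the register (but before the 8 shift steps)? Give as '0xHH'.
Answer: 0x78

Derivation:
Register before byte 1: 0xAA
Byte 1: 0xD2
0xAA XOR 0xD2 = 0x78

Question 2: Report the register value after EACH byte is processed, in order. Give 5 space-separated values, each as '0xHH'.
0x6F 0x75 0x69 0x54 0x36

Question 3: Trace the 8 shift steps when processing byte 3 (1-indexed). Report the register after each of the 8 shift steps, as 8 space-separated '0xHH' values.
After byte 1 (0xD2): reg=0x6F
After byte 2 (0xCB): reg=0x75
Register before byte 3: 0x75
After XOR with byte 0xD5: 0xA0

Answer: 0x47 0x8E 0x1B 0x36 0x6C 0xD8 0xB7 0x69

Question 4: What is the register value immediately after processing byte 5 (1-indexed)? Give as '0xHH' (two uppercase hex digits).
After byte 1 (0xD2): reg=0x6F
After byte 2 (0xCB): reg=0x75
After byte 3 (0xD5): reg=0x69
After byte 4 (0x75): reg=0x54
After byte 5 (0x5E): reg=0x36

Answer: 0x36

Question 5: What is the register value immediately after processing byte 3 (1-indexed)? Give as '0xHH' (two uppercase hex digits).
Answer: 0x69

Derivation:
After byte 1 (0xD2): reg=0x6F
After byte 2 (0xCB): reg=0x75
After byte 3 (0xD5): reg=0x69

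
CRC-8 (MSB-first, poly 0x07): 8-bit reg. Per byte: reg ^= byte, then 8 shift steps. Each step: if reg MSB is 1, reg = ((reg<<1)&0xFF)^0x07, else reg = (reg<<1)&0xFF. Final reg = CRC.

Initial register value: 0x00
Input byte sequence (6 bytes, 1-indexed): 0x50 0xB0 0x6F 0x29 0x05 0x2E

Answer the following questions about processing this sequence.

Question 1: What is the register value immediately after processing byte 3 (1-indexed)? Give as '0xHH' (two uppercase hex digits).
Answer: 0x61

Derivation:
After byte 1 (0x50): reg=0xB7
After byte 2 (0xB0): reg=0x15
After byte 3 (0x6F): reg=0x61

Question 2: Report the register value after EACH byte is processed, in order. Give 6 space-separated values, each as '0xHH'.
0xB7 0x15 0x61 0xFF 0xE8 0x5C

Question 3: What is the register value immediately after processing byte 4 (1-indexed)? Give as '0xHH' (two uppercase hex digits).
After byte 1 (0x50): reg=0xB7
After byte 2 (0xB0): reg=0x15
After byte 3 (0x6F): reg=0x61
After byte 4 (0x29): reg=0xFF

Answer: 0xFF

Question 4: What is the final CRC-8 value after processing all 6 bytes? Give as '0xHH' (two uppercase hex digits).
Answer: 0x5C

Derivation:
After byte 1 (0x50): reg=0xB7
After byte 2 (0xB0): reg=0x15
After byte 3 (0x6F): reg=0x61
After byte 4 (0x29): reg=0xFF
After byte 5 (0x05): reg=0xE8
After byte 6 (0x2E): reg=0x5C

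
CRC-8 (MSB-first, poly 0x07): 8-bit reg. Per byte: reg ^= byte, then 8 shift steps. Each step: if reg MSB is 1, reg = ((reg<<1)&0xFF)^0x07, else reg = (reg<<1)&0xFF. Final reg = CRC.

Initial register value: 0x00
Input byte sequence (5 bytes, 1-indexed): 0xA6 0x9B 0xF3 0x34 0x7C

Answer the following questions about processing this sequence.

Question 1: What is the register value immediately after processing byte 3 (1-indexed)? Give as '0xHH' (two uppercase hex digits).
Answer: 0x94

Derivation:
After byte 1 (0xA6): reg=0x7B
After byte 2 (0x9B): reg=0xAE
After byte 3 (0xF3): reg=0x94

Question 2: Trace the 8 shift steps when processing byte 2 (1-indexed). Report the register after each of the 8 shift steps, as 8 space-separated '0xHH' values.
Answer: 0xC7 0x89 0x15 0x2A 0x54 0xA8 0x57 0xAE

Derivation:
After byte 1 (0xA6): reg=0x7B
Register before byte 2: 0x7B
After XOR with byte 0x9B: 0xE0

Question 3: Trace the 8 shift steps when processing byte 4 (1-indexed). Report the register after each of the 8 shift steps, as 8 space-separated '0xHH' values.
Answer: 0x47 0x8E 0x1B 0x36 0x6C 0xD8 0xB7 0x69

Derivation:
After byte 1 (0xA6): reg=0x7B
After byte 2 (0x9B): reg=0xAE
After byte 3 (0xF3): reg=0x94
Register before byte 4: 0x94
After XOR with byte 0x34: 0xA0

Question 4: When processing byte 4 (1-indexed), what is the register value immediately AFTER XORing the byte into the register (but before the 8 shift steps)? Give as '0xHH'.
Register before byte 4: 0x94
Byte 4: 0x34
0x94 XOR 0x34 = 0xA0

Answer: 0xA0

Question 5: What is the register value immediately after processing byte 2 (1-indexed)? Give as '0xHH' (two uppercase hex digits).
Answer: 0xAE

Derivation:
After byte 1 (0xA6): reg=0x7B
After byte 2 (0x9B): reg=0xAE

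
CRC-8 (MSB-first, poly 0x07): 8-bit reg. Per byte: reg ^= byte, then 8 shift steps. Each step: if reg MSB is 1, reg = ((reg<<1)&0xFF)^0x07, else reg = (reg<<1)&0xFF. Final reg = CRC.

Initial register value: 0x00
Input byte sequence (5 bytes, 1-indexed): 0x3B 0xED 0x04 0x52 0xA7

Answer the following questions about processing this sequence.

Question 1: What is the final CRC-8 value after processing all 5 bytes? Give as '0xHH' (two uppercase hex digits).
After byte 1 (0x3B): reg=0xA1
After byte 2 (0xED): reg=0xE3
After byte 3 (0x04): reg=0xBB
After byte 4 (0x52): reg=0x91
After byte 5 (0xA7): reg=0x82

Answer: 0x82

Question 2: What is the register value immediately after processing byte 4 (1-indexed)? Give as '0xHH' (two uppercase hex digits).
After byte 1 (0x3B): reg=0xA1
After byte 2 (0xED): reg=0xE3
After byte 3 (0x04): reg=0xBB
After byte 4 (0x52): reg=0x91

Answer: 0x91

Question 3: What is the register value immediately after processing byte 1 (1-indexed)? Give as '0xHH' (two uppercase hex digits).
Answer: 0xA1

Derivation:
After byte 1 (0x3B): reg=0xA1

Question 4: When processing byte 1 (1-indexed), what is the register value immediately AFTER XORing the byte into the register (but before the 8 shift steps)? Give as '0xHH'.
Register before byte 1: 0x00
Byte 1: 0x3B
0x00 XOR 0x3B = 0x3B

Answer: 0x3B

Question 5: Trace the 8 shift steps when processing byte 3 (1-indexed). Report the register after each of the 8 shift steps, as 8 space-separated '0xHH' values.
Answer: 0xC9 0x95 0x2D 0x5A 0xB4 0x6F 0xDE 0xBB

Derivation:
After byte 1 (0x3B): reg=0xA1
After byte 2 (0xED): reg=0xE3
Register before byte 3: 0xE3
After XOR with byte 0x04: 0xE7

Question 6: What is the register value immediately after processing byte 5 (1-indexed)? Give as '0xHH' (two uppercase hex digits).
Answer: 0x82

Derivation:
After byte 1 (0x3B): reg=0xA1
After byte 2 (0xED): reg=0xE3
After byte 3 (0x04): reg=0xBB
After byte 4 (0x52): reg=0x91
After byte 5 (0xA7): reg=0x82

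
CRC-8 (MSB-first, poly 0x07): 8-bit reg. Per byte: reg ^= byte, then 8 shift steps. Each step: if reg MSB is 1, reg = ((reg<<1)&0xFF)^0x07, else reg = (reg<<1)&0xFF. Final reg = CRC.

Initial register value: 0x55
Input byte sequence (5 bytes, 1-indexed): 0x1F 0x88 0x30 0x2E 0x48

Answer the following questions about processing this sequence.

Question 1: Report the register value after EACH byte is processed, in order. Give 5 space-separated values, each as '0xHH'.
0xF1 0x68 0x8F 0x6E 0xF2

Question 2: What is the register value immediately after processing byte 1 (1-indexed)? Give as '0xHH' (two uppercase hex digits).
After byte 1 (0x1F): reg=0xF1

Answer: 0xF1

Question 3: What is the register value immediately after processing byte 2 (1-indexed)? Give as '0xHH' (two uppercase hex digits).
Answer: 0x68

Derivation:
After byte 1 (0x1F): reg=0xF1
After byte 2 (0x88): reg=0x68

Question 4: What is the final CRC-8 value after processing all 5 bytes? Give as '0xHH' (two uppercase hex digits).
Answer: 0xF2

Derivation:
After byte 1 (0x1F): reg=0xF1
After byte 2 (0x88): reg=0x68
After byte 3 (0x30): reg=0x8F
After byte 4 (0x2E): reg=0x6E
After byte 5 (0x48): reg=0xF2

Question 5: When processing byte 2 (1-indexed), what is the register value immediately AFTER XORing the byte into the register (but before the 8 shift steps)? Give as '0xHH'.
Register before byte 2: 0xF1
Byte 2: 0x88
0xF1 XOR 0x88 = 0x79

Answer: 0x79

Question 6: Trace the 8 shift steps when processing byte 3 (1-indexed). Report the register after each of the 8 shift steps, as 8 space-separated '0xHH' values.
After byte 1 (0x1F): reg=0xF1
After byte 2 (0x88): reg=0x68
Register before byte 3: 0x68
After XOR with byte 0x30: 0x58

Answer: 0xB0 0x67 0xCE 0x9B 0x31 0x62 0xC4 0x8F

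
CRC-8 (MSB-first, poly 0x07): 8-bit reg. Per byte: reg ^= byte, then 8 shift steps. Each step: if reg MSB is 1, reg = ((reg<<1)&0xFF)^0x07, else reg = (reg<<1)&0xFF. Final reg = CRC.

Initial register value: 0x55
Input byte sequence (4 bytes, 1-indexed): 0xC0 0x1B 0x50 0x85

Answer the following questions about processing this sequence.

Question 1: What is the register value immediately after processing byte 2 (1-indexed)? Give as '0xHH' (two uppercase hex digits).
Answer: 0xE1

Derivation:
After byte 1 (0xC0): reg=0xE2
After byte 2 (0x1B): reg=0xE1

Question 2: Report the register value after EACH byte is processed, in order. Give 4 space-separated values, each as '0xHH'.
0xE2 0xE1 0x1E 0xC8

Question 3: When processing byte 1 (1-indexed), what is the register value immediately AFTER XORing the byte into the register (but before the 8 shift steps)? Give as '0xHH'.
Register before byte 1: 0x55
Byte 1: 0xC0
0x55 XOR 0xC0 = 0x95

Answer: 0x95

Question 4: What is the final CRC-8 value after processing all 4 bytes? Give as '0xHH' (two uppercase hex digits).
After byte 1 (0xC0): reg=0xE2
After byte 2 (0x1B): reg=0xE1
After byte 3 (0x50): reg=0x1E
After byte 4 (0x85): reg=0xC8

Answer: 0xC8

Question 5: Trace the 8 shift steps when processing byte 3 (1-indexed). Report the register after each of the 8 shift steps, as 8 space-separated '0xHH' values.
Answer: 0x65 0xCA 0x93 0x21 0x42 0x84 0x0F 0x1E

Derivation:
After byte 1 (0xC0): reg=0xE2
After byte 2 (0x1B): reg=0xE1
Register before byte 3: 0xE1
After XOR with byte 0x50: 0xB1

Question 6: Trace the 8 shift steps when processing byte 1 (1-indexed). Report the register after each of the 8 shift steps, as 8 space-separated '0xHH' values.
Register before byte 1: 0x55
After XOR with byte 0xC0: 0x95

Answer: 0x2D 0x5A 0xB4 0x6F 0xDE 0xBB 0x71 0xE2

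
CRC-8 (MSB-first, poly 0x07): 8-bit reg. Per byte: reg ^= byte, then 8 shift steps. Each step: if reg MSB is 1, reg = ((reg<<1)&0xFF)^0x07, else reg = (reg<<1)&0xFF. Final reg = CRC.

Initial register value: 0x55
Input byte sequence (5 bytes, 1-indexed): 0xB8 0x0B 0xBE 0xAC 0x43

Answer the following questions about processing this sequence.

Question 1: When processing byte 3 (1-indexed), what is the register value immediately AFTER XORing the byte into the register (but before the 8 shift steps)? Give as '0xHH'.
Register before byte 3: 0x9B
Byte 3: 0xBE
0x9B XOR 0xBE = 0x25

Answer: 0x25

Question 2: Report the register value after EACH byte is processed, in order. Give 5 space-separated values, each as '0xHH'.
0x8D 0x9B 0xFB 0xA2 0xA9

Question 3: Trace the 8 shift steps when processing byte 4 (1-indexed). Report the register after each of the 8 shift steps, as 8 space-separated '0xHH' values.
Answer: 0xAE 0x5B 0xB6 0x6B 0xD6 0xAB 0x51 0xA2

Derivation:
After byte 1 (0xB8): reg=0x8D
After byte 2 (0x0B): reg=0x9B
After byte 3 (0xBE): reg=0xFB
Register before byte 4: 0xFB
After XOR with byte 0xAC: 0x57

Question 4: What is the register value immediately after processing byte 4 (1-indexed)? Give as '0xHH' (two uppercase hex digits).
After byte 1 (0xB8): reg=0x8D
After byte 2 (0x0B): reg=0x9B
After byte 3 (0xBE): reg=0xFB
After byte 4 (0xAC): reg=0xA2

Answer: 0xA2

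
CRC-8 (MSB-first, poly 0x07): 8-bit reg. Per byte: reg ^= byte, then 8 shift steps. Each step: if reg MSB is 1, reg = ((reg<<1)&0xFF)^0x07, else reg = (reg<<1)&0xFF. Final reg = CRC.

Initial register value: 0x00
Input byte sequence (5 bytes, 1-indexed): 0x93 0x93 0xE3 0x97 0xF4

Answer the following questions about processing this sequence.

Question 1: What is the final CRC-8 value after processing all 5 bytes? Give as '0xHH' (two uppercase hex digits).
After byte 1 (0x93): reg=0xF0
After byte 2 (0x93): reg=0x2E
After byte 3 (0xE3): reg=0x6D
After byte 4 (0x97): reg=0xE8
After byte 5 (0xF4): reg=0x54

Answer: 0x54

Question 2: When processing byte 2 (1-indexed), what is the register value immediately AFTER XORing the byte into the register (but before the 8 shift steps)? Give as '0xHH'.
Answer: 0x63

Derivation:
Register before byte 2: 0xF0
Byte 2: 0x93
0xF0 XOR 0x93 = 0x63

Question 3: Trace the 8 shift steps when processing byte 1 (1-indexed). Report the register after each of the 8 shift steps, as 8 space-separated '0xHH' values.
Register before byte 1: 0x00
After XOR with byte 0x93: 0x93

Answer: 0x21 0x42 0x84 0x0F 0x1E 0x3C 0x78 0xF0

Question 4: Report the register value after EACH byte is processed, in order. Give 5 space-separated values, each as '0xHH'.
0xF0 0x2E 0x6D 0xE8 0x54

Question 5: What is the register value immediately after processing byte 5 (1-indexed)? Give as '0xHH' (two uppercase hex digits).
Answer: 0x54

Derivation:
After byte 1 (0x93): reg=0xF0
After byte 2 (0x93): reg=0x2E
After byte 3 (0xE3): reg=0x6D
After byte 4 (0x97): reg=0xE8
After byte 5 (0xF4): reg=0x54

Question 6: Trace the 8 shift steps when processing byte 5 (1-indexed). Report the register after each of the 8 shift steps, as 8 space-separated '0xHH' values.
Answer: 0x38 0x70 0xE0 0xC7 0x89 0x15 0x2A 0x54

Derivation:
After byte 1 (0x93): reg=0xF0
After byte 2 (0x93): reg=0x2E
After byte 3 (0xE3): reg=0x6D
After byte 4 (0x97): reg=0xE8
Register before byte 5: 0xE8
After XOR with byte 0xF4: 0x1C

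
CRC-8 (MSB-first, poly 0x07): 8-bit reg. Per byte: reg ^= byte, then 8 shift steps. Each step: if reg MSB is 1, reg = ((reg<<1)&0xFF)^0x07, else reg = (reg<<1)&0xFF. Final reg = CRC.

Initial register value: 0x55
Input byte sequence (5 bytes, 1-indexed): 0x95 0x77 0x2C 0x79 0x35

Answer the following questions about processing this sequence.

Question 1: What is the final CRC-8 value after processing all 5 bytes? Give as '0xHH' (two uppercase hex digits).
Answer: 0x22

Derivation:
After byte 1 (0x95): reg=0x4E
After byte 2 (0x77): reg=0xAF
After byte 3 (0x2C): reg=0x80
After byte 4 (0x79): reg=0xE1
After byte 5 (0x35): reg=0x22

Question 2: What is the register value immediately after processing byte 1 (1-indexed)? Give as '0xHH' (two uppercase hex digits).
Answer: 0x4E

Derivation:
After byte 1 (0x95): reg=0x4E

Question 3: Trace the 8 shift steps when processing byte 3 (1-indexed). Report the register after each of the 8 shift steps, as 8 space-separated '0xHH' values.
After byte 1 (0x95): reg=0x4E
After byte 2 (0x77): reg=0xAF
Register before byte 3: 0xAF
After XOR with byte 0x2C: 0x83

Answer: 0x01 0x02 0x04 0x08 0x10 0x20 0x40 0x80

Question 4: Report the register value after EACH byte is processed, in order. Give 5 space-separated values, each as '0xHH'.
0x4E 0xAF 0x80 0xE1 0x22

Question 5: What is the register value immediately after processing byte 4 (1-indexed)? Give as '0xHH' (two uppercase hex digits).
After byte 1 (0x95): reg=0x4E
After byte 2 (0x77): reg=0xAF
After byte 3 (0x2C): reg=0x80
After byte 4 (0x79): reg=0xE1

Answer: 0xE1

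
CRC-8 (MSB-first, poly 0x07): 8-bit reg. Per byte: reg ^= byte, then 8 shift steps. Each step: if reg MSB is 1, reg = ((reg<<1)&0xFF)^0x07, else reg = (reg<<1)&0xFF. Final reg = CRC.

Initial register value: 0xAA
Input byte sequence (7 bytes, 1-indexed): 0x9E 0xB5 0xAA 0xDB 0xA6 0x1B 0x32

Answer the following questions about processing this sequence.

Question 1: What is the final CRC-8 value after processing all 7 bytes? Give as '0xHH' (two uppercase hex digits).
After byte 1 (0x9E): reg=0x8C
After byte 2 (0xB5): reg=0xAF
After byte 3 (0xAA): reg=0x1B
After byte 4 (0xDB): reg=0x4E
After byte 5 (0xA6): reg=0x96
After byte 6 (0x1B): reg=0xAA
After byte 7 (0x32): reg=0xC1

Answer: 0xC1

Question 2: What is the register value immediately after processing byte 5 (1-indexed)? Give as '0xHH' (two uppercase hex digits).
After byte 1 (0x9E): reg=0x8C
After byte 2 (0xB5): reg=0xAF
After byte 3 (0xAA): reg=0x1B
After byte 4 (0xDB): reg=0x4E
After byte 5 (0xA6): reg=0x96

Answer: 0x96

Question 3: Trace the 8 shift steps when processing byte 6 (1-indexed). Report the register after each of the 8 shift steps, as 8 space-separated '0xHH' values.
After byte 1 (0x9E): reg=0x8C
After byte 2 (0xB5): reg=0xAF
After byte 3 (0xAA): reg=0x1B
After byte 4 (0xDB): reg=0x4E
After byte 5 (0xA6): reg=0x96
Register before byte 6: 0x96
After XOR with byte 0x1B: 0x8D

Answer: 0x1D 0x3A 0x74 0xE8 0xD7 0xA9 0x55 0xAA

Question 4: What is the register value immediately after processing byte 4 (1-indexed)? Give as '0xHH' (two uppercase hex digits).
Answer: 0x4E

Derivation:
After byte 1 (0x9E): reg=0x8C
After byte 2 (0xB5): reg=0xAF
After byte 3 (0xAA): reg=0x1B
After byte 4 (0xDB): reg=0x4E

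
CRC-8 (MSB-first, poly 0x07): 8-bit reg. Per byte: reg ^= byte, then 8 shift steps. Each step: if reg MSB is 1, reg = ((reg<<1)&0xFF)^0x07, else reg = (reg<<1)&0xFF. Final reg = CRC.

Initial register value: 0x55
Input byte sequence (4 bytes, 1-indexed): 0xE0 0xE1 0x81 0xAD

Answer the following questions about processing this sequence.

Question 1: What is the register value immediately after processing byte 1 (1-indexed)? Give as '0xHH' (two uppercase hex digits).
After byte 1 (0xE0): reg=0x02

Answer: 0x02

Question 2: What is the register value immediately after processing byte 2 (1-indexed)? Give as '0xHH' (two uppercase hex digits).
After byte 1 (0xE0): reg=0x02
After byte 2 (0xE1): reg=0xA7

Answer: 0xA7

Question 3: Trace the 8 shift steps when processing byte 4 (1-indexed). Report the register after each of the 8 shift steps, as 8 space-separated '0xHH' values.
After byte 1 (0xE0): reg=0x02
After byte 2 (0xE1): reg=0xA7
After byte 3 (0x81): reg=0xF2
Register before byte 4: 0xF2
After XOR with byte 0xAD: 0x5F

Answer: 0xBE 0x7B 0xF6 0xEB 0xD1 0xA5 0x4D 0x9A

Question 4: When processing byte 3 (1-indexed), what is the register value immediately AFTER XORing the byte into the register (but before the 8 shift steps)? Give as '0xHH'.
Answer: 0x26

Derivation:
Register before byte 3: 0xA7
Byte 3: 0x81
0xA7 XOR 0x81 = 0x26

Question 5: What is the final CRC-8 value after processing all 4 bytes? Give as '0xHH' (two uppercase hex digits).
Answer: 0x9A

Derivation:
After byte 1 (0xE0): reg=0x02
After byte 2 (0xE1): reg=0xA7
After byte 3 (0x81): reg=0xF2
After byte 4 (0xAD): reg=0x9A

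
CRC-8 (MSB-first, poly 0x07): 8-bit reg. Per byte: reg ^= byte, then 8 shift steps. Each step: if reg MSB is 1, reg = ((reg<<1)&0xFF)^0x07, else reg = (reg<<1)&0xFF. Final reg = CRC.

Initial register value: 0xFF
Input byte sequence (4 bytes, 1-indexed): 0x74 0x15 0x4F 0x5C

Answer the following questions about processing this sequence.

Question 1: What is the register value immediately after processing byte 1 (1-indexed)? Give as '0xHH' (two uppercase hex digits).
Answer: 0xB8

Derivation:
After byte 1 (0x74): reg=0xB8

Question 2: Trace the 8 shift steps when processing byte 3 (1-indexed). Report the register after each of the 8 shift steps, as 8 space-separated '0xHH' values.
Answer: 0x0A 0x14 0x28 0x50 0xA0 0x47 0x8E 0x1B

Derivation:
After byte 1 (0x74): reg=0xB8
After byte 2 (0x15): reg=0x4A
Register before byte 3: 0x4A
After XOR with byte 0x4F: 0x05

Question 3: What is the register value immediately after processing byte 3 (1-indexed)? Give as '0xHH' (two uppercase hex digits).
Answer: 0x1B

Derivation:
After byte 1 (0x74): reg=0xB8
After byte 2 (0x15): reg=0x4A
After byte 3 (0x4F): reg=0x1B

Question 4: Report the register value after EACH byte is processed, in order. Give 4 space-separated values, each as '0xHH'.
0xB8 0x4A 0x1B 0xD2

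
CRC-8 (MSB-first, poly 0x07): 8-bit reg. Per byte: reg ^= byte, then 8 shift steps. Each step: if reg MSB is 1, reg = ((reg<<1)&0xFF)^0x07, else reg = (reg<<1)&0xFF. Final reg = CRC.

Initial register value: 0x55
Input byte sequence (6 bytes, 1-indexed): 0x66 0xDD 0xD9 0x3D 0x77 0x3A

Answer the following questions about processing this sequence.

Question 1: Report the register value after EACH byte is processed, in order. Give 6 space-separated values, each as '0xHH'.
0x99 0xDB 0x0E 0x99 0x84 0x33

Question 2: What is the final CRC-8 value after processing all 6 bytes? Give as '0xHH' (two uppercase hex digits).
After byte 1 (0x66): reg=0x99
After byte 2 (0xDD): reg=0xDB
After byte 3 (0xD9): reg=0x0E
After byte 4 (0x3D): reg=0x99
After byte 5 (0x77): reg=0x84
After byte 6 (0x3A): reg=0x33

Answer: 0x33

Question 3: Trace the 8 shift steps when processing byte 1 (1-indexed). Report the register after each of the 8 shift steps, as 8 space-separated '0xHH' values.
Register before byte 1: 0x55
After XOR with byte 0x66: 0x33

Answer: 0x66 0xCC 0x9F 0x39 0x72 0xE4 0xCF 0x99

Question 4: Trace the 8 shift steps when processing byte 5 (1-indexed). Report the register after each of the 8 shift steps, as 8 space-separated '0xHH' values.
After byte 1 (0x66): reg=0x99
After byte 2 (0xDD): reg=0xDB
After byte 3 (0xD9): reg=0x0E
After byte 4 (0x3D): reg=0x99
Register before byte 5: 0x99
After XOR with byte 0x77: 0xEE

Answer: 0xDB 0xB1 0x65 0xCA 0x93 0x21 0x42 0x84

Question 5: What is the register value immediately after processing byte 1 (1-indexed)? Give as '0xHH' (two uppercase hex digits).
After byte 1 (0x66): reg=0x99

Answer: 0x99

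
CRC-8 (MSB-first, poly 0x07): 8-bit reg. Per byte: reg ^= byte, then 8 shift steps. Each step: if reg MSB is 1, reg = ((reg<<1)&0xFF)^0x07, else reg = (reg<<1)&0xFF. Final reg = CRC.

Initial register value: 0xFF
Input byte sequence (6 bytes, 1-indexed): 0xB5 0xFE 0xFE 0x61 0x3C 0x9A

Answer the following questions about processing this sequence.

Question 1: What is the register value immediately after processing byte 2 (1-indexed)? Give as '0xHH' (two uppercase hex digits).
After byte 1 (0xB5): reg=0xF1
After byte 2 (0xFE): reg=0x2D

Answer: 0x2D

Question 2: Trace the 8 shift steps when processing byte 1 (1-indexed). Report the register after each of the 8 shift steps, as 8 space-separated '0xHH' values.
Answer: 0x94 0x2F 0x5E 0xBC 0x7F 0xFE 0xFB 0xF1

Derivation:
Register before byte 1: 0xFF
After XOR with byte 0xB5: 0x4A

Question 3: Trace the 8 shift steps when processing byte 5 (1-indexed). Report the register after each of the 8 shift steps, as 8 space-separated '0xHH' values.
After byte 1 (0xB5): reg=0xF1
After byte 2 (0xFE): reg=0x2D
After byte 3 (0xFE): reg=0x37
After byte 4 (0x61): reg=0xA5
Register before byte 5: 0xA5
After XOR with byte 0x3C: 0x99

Answer: 0x35 0x6A 0xD4 0xAF 0x59 0xB2 0x63 0xC6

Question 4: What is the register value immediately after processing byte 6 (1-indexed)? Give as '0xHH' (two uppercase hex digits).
Answer: 0x93

Derivation:
After byte 1 (0xB5): reg=0xF1
After byte 2 (0xFE): reg=0x2D
After byte 3 (0xFE): reg=0x37
After byte 4 (0x61): reg=0xA5
After byte 5 (0x3C): reg=0xC6
After byte 6 (0x9A): reg=0x93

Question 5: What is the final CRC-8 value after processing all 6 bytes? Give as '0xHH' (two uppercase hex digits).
Answer: 0x93

Derivation:
After byte 1 (0xB5): reg=0xF1
After byte 2 (0xFE): reg=0x2D
After byte 3 (0xFE): reg=0x37
After byte 4 (0x61): reg=0xA5
After byte 5 (0x3C): reg=0xC6
After byte 6 (0x9A): reg=0x93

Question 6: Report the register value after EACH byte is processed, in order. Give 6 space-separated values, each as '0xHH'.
0xF1 0x2D 0x37 0xA5 0xC6 0x93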